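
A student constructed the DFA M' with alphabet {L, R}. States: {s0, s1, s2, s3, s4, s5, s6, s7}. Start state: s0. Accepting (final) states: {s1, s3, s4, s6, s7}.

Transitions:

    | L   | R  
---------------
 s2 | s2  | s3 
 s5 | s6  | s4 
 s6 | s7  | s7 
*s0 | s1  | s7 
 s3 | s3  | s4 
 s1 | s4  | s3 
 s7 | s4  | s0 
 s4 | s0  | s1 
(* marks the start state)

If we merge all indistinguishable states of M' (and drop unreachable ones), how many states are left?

5

First remove the unreachable states {s2,s5,s6}; 5 states remain.
Initial partition by acceptance: {s1,s3,s4,s7} | {s0}.
Split {s1,s3,s4,s7} by δ(·,L) → {s1,s3,s7} and {s4}.
Split {s1,s3,s7} by δ(·,L) → {s1,s7} and {s3}.
Refine {s1,s7} on symbol R: members go to different blocks, giving {s1} and {s7}.
No further refinement is possible. Final partition (5 blocks): {s1} | {s0} | {s4} | {s3} | {s7}.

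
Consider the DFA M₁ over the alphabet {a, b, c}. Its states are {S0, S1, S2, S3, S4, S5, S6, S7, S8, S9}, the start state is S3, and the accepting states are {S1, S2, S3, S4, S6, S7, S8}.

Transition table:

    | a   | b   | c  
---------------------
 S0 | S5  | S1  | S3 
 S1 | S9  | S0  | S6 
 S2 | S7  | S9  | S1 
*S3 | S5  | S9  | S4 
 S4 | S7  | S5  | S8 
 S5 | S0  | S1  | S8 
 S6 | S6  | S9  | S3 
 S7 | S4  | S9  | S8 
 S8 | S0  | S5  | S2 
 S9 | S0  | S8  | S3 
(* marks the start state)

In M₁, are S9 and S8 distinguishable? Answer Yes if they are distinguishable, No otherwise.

All states are reachable from the start state.
P0 = {S1,S2,S3,S4,S6,S7,S8} | {S0,S5,S9}.
On input a, block {S1,S2,S3,S4,S6,S7,S8} splits into {S2,S4,S6,S7} and {S1,S3,S8}.
The partition is now stable with 3 blocks: {S2,S4,S6,S7} | {S0,S5,S9} | {S1,S3,S8}.
S9 and S8 end up in different blocks, so they are distinguishable. For instance, the string 'ε' is accepted from only S8.

Yes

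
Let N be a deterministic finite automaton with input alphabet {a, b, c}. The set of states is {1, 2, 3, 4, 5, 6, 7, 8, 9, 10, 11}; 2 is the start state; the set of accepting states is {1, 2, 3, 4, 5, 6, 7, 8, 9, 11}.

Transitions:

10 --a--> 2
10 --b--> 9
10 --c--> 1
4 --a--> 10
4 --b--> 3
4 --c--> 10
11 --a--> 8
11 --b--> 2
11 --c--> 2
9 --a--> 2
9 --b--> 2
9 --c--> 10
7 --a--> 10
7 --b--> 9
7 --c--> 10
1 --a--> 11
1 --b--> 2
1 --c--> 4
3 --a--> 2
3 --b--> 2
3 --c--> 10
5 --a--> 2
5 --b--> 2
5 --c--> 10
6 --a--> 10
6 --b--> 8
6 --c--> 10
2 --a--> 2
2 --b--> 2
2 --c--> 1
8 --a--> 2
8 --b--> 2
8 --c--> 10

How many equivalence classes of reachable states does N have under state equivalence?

First remove the unreachable states {5,6,7}; 8 states remain.
Start with accepting vs non-accepting: {1,2,3,4,8,9,11} | {10}.
Split {1,2,3,4,8,9,11} by δ(·,a) → {1,2,3,8,9,11} and {4}.
Refine {1,2,3,8,9,11} on symbol c: members go to different blocks, giving {3,8,9} and {2,11} and {1}.
On input a, block {2,11} splits into {2} and {11}.
Stable partition: {3,8,9} | {10} | {4} | {2} | {1} | {11} — 6 equivalence classes.

6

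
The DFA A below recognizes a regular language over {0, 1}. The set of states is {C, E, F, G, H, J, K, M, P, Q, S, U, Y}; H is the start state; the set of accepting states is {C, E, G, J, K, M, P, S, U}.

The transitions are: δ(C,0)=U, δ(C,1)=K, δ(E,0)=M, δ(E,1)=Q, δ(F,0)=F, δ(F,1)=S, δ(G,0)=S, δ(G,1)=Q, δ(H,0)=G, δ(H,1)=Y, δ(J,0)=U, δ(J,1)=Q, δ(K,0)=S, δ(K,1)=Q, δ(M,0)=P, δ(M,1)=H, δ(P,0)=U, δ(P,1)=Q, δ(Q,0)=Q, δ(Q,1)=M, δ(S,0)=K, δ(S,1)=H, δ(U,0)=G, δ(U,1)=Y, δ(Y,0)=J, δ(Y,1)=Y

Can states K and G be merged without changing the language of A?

Yes

First remove the unreachable states {C,E,F}; 10 states remain.
Start with accepting vs non-accepting: {G,J,K,M,P,S,U} | {H,Q,Y}.
Refine {H,Q,Y} on symbol 0: members go to different blocks, giving {H,Y} and {Q}.
Split {G,J,K,M,P,S,U} by δ(·,1) → {G,J,K,P} and {M,S,U}.
The partition is now stable with 4 blocks: {G,J,K,P} | {H,Y} | {Q} | {M,S,U}.
K and G lie in the same block of the stable partition, so they are equivalent — no string distinguishes them.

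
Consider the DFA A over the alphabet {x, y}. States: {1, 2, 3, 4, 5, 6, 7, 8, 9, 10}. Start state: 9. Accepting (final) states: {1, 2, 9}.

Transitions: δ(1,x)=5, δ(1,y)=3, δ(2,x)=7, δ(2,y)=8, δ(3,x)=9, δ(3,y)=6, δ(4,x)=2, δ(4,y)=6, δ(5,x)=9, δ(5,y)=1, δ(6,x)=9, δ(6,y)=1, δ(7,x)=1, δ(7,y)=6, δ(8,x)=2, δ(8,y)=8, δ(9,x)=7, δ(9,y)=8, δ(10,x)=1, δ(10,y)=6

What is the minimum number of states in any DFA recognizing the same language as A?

First remove the unreachable states {4,10}; 8 states remain.
P0 = {1,2,9} | {3,5,6,7,8}.
On input y, block {3,5,6,7,8} splits into {3,7,8} and {5,6}.
On input x, block {1,2,9} splits into {2,9} and {1}.
Split {3,7,8} by δ(·,x) → {3,8} and {7}.
Split {3,8} by δ(·,y) → {3} and {8}.
No further refinement is possible. Final partition (6 blocks): {2,9} | {3} | {5,6} | {1} | {7} | {8}.

6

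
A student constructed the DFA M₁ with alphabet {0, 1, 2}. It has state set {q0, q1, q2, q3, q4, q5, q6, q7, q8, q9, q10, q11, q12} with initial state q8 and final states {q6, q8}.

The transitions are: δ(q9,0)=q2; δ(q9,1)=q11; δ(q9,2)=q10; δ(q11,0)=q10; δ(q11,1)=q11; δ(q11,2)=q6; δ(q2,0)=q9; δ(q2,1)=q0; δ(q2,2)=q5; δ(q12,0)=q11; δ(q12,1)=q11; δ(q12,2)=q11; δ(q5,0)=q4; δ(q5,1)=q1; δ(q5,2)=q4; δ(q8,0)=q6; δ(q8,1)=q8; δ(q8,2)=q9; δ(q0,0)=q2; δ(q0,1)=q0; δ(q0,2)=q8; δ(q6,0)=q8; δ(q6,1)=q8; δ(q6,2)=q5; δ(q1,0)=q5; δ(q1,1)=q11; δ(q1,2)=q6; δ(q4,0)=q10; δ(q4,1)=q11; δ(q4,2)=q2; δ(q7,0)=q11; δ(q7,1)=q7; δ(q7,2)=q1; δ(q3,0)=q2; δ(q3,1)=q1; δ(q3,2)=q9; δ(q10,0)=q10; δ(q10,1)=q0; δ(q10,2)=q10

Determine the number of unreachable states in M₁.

3

BFS from q8 reaches {q0, q1, q2, q4, q5, q6, q8, q9, q10, q11}; the 3 state(s) q3, q7, q12 are never visited.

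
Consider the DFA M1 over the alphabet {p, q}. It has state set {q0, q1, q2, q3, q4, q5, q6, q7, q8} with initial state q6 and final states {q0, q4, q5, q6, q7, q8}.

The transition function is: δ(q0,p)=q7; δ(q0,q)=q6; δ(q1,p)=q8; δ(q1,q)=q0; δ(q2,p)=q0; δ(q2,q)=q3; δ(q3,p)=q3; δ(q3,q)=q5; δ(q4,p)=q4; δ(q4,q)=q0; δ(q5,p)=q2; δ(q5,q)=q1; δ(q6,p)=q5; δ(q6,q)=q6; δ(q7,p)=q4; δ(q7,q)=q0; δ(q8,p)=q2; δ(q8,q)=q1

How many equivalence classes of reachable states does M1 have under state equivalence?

7

Every state is reachable, so we keep all 9.
P0 = {q0,q4,q5,q6,q7,q8} | {q1,q2,q3}.
On input p, block {q0,q4,q5,q6,q7,q8} splits into {q0,q4,q6,q7} and {q5,q8}.
On input p, block {q0,q4,q6,q7} splits into {q0,q4,q7} and {q6}.
Refine {q0,q4,q7} on symbol q: members go to different blocks, giving {q4,q7} and {q0}.
Refine {q1,q2,q3} on symbol p: members go to different blocks, giving {q1} and {q2} and {q3}.
No further refinement is possible. Final partition (7 blocks): {q4,q7} | {q1} | {q5,q8} | {q6} | {q0} | {q2} | {q3}.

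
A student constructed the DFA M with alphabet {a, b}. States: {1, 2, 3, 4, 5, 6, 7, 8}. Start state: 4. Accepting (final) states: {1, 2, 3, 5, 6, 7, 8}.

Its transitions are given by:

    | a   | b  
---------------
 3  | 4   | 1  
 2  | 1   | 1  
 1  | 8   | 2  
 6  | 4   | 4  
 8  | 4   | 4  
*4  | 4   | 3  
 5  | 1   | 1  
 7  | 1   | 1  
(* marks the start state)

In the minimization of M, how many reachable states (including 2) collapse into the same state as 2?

States {5,6,7} cannot be reached from the start state, so discard them.
Start with accepting vs non-accepting: {1,2,3,8} | {4}.
Split {1,2,3,8} by δ(·,a) → {1,2} and {3,8}.
Split {1,2} by δ(·,a) → {1} and {2}.
Refine {3,8} on symbol b: members go to different blocks, giving {3} and {8}.
The partition is now stable with 5 blocks: {1} | {4} | {3} | {2} | {8}.
The equivalence class containing 2 is {2}, of size 1.

1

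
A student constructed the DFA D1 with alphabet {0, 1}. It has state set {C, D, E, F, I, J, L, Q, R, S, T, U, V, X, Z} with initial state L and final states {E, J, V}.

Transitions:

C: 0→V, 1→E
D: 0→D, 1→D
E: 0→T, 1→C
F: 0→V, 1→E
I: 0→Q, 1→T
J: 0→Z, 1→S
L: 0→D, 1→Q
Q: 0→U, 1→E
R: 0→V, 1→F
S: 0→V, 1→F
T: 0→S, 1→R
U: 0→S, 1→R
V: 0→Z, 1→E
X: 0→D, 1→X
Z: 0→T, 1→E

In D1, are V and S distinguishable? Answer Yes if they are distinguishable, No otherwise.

First remove the unreachable states {I,J,X}; 12 states remain.
Start with accepting vs non-accepting: {E,V} | {C,D,F,L,Q,R,S,T,U,Z}.
Split {E,V} by δ(·,1) → {V} and {E}.
Refine {C,D,F,L,Q,R,S,T,U,Z} on symbol 0: members go to different blocks, giving {D,L,Q,T,U,Z} and {C,F,R,S}.
Refine {D,L,Q,T,U,Z} on symbol 0: members go to different blocks, giving {D,L,Q,Z} and {T,U}.
On input 0, block {D,L,Q,Z} splits into {D,L} and {Q,Z}.
On input 1, block {D,L} splits into {D} and {L}.
On input 1, block {C,F,R,S} splits into {R,S} and {C,F}.
The partition is now stable with 8 blocks: {V} | {D} | {E} | {R,S} | {T,U} | {Q,Z} | {L} | {C,F}.
V and S end up in different blocks, so they are distinguishable. For instance, the string 'ε' is accepted from only V.

Yes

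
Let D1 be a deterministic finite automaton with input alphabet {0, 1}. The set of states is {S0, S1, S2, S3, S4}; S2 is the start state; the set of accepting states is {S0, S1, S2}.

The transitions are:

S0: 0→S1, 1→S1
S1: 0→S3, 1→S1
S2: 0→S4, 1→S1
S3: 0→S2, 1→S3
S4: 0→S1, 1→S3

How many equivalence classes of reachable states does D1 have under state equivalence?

2

Reachable states from the start: {S1,S2,S3,S4}. Unreachable: {S0} — drop them.
Initial partition by acceptance: {S1,S2} | {S3,S4}.
The partition is now stable with 2 blocks: {S1,S2} | {S3,S4}.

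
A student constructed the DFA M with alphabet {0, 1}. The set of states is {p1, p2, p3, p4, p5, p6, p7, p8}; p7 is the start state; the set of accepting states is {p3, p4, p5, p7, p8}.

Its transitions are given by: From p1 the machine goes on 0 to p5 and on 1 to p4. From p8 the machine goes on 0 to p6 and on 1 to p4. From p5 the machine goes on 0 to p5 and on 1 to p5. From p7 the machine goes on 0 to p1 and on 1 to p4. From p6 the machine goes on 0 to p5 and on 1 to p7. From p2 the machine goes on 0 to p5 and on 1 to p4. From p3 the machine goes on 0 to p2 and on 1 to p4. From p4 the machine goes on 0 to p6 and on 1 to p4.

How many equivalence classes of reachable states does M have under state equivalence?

States {p2,p3,p8} cannot be reached from the start state, so discard them.
P0 = {p4,p5,p7} | {p1,p6}.
Split {p4,p5,p7} by δ(·,0) → {p4,p7} and {p5}.
Stable partition: {p4,p7} | {p1,p6} | {p5} — 3 equivalence classes.

3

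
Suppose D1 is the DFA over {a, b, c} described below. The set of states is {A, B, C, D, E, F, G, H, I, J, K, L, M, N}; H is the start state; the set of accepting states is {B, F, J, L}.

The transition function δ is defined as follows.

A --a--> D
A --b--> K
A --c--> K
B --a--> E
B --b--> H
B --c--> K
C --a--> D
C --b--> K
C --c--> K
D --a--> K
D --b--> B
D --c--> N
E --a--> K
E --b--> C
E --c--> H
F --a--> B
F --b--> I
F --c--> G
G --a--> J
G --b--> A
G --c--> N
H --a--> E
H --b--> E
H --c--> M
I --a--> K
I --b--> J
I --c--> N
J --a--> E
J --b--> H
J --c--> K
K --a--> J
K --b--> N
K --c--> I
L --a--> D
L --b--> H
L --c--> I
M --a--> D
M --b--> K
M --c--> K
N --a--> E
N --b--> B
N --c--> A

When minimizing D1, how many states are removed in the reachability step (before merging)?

3

Starting at H and following transitions, the reachable set is {A, B, C, D, E, H, I, J, K, M, N}. That leaves F, G, L unreachable — 3 in total.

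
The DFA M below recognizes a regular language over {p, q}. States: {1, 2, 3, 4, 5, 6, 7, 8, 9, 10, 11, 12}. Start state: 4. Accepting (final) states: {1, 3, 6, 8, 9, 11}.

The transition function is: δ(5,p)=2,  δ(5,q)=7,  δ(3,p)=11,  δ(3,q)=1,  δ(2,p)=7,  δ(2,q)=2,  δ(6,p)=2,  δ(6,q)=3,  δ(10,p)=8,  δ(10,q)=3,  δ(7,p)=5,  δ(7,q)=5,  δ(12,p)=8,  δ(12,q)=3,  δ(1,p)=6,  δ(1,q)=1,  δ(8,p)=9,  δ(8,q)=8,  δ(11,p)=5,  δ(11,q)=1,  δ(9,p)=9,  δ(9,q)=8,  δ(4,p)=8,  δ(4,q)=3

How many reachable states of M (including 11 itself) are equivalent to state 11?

2

Reachable states from the start: {1,2,3,4,5,6,7,8,9,11}. Unreachable: {10,12} — drop them.
Initial partition by acceptance: {1,3,6,8,9,11} | {2,4,5,7}.
Refine {1,3,6,8,9,11} on symbol p: members go to different blocks, giving {1,3,8,9} and {6,11}.
Split {1,3,8,9} by δ(·,p) → {1,3} and {8,9}.
On input p, block {2,4,5,7} splits into {2,5,7} and {4}.
Stable partition: {1,3} | {2,5,7} | {6,11} | {8,9} | {4} — 5 equivalence classes.
The equivalence class containing 11 is {6,11}, of size 2.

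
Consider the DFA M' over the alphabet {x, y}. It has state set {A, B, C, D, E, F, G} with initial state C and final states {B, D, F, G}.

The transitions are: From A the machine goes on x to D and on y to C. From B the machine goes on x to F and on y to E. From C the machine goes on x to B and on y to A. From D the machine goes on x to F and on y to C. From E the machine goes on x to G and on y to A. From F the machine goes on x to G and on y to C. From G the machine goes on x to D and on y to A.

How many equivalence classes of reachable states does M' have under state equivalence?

2

Initial partition by acceptance: {B,D,F,G} | {A,C,E}.
Stable partition: {B,D,F,G} | {A,C,E} — 2 equivalence classes.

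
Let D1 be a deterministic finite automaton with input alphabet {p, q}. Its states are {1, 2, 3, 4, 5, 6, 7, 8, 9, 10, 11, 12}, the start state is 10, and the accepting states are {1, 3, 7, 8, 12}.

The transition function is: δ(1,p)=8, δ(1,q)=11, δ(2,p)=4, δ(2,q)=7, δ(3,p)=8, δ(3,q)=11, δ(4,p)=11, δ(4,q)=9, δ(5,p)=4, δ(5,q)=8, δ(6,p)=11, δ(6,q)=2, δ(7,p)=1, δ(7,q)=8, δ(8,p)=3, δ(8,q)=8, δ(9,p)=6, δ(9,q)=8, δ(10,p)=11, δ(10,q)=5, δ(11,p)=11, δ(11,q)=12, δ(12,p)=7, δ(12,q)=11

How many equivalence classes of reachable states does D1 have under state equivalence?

5

Every state is reachable, so we keep all 12.
Start with accepting vs non-accepting: {1,3,7,8,12} | {2,4,5,6,9,10,11}.
On input q, block {1,3,7,8,12} splits into {1,3,12} and {7,8}.
On input q, block {2,4,5,6,9,10,11} splits into {2,5,9} and {4,6,10} and {11}.
No further refinement is possible. Final partition (5 blocks): {1,3,12} | {2,5,9} | {7,8} | {4,6,10} | {11}.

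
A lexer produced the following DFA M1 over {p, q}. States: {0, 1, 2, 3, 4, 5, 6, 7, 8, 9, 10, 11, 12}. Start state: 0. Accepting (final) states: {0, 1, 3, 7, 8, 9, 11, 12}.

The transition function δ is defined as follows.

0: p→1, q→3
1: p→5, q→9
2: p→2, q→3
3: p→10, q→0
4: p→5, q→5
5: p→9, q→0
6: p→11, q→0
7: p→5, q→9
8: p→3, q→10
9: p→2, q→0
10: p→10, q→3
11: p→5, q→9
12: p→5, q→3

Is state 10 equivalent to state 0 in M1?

No

States {4,6,7,8,11,12} cannot be reached from the start state, so discard them.
Initial partition by acceptance: {0,1,3,9} | {2,5,10}.
Refine {0,1,3,9} on symbol p: members go to different blocks, giving {1,3,9} and {0}.
Split {1,3,9} by δ(·,q) → {3,9} and {1}.
Refine {2,5,10} on symbol p: members go to different blocks, giving {2,10} and {5}.
No further refinement is possible. Final partition (5 blocks): {3,9} | {2,10} | {0} | {1} | {5}.
10 and 0 end up in different blocks, so they are distinguishable. For instance, the string 'ε' is accepted from only 0.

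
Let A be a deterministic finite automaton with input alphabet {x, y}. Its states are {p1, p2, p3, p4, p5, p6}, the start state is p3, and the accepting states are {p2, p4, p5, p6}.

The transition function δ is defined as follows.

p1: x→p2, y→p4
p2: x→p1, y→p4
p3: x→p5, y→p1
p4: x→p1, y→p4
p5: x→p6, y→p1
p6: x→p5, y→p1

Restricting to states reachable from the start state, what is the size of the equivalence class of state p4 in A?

P0 = {p2,p4,p5,p6} | {p1,p3}.
On input x, block {p2,p4,p5,p6} splits into {p2,p4} and {p5,p6}.
Refine {p1,p3} on symbol x: members go to different blocks, giving {p1} and {p3}.
The partition is now stable with 4 blocks: {p2,p4} | {p1} | {p5,p6} | {p3}.
State p4 belongs to the block {p2,p4}, which has 2 states.

2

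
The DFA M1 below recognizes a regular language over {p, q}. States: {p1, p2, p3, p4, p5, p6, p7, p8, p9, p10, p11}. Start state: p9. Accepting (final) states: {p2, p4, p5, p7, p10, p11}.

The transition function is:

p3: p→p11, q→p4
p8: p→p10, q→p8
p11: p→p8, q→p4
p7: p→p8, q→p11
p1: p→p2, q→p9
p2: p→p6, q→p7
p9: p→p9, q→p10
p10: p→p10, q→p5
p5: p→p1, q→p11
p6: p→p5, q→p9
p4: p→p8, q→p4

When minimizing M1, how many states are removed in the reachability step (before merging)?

1

No path from p9 leads to p3; the other 10 states are all reachable.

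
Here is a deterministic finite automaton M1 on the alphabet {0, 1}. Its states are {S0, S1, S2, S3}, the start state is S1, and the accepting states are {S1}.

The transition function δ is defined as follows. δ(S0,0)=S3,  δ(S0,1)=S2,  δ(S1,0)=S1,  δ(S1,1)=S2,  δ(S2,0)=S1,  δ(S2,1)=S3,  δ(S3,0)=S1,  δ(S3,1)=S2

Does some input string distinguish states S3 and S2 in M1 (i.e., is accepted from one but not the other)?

Reachable states from the start: {S1,S2,S3}. Unreachable: {S0} — drop them.
Start with accepting vs non-accepting: {S1} | {S2,S3}.
Stable partition: {S1} | {S2,S3} — 2 equivalence classes.
S3 and S2 lie in the same block of the stable partition, so they are equivalent — no string distinguishes them.

No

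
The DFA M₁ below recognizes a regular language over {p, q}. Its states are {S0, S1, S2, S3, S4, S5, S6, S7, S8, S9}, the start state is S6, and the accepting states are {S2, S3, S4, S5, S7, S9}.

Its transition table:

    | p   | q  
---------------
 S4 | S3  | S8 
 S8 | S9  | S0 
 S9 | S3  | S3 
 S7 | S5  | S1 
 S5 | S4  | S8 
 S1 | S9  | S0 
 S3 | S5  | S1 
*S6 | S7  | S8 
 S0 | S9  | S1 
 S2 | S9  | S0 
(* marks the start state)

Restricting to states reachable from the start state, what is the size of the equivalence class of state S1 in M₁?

Reachable states from the start: {S0,S1,S3,S4,S5,S6,S7,S8,S9}. Unreachable: {S2} — drop them.
P0 = {S3,S4,S5,S7,S9} | {S0,S1,S6,S8}.
Refine {S3,S4,S5,S7,S9} on symbol q: members go to different blocks, giving {S3,S4,S5,S7} and {S9}.
Split {S0,S1,S6,S8} by δ(·,p) → {S0,S1,S8} and {S6}.
The partition is now stable with 4 blocks: {S3,S4,S5,S7} | {S0,S1,S8} | {S9} | {S6}.
State S1 belongs to the block {S0,S1,S8}, which has 3 states.

3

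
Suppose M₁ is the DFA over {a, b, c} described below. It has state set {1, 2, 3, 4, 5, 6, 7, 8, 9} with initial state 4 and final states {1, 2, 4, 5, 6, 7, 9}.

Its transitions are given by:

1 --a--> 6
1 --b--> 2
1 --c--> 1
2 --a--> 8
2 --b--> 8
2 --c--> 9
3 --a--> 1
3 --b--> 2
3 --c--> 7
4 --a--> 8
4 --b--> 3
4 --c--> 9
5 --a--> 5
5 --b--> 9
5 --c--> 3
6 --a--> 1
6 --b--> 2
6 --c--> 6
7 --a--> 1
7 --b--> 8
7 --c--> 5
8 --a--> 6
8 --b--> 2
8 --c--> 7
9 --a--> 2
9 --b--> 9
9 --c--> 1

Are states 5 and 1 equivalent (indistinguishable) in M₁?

No

All states are reachable from the start state.
P0 = {1,2,4,5,6,7,9} | {3,8}.
Refine {1,2,4,5,6,7,9} on symbol a: members go to different blocks, giving {1,5,6,7,9} and {2,4}.
On input a, block {1,5,6,7,9} splits into {1,5,6,7} and {9}.
On input b, block {1,5,6,7} splits into {1,6} and {5} and {7}.
Stable partition: {1,6} | {3,8} | {2,4} | {9} | {5} | {7} — 6 equivalence classes.
5 and 1 end up in different blocks, so they are distinguishable. For instance, the string 'c' is accepted from only 1.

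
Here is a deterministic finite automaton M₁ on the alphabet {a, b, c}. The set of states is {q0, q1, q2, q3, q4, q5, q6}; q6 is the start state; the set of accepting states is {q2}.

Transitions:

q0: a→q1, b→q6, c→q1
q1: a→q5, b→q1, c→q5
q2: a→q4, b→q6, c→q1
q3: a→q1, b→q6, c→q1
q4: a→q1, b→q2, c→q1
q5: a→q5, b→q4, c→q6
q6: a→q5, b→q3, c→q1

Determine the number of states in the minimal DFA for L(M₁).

6

Reachable states from the start: {q1,q2,q3,q4,q5,q6}. Unreachable: {q0} — drop them.
Start with accepting vs non-accepting: {q2} | {q1,q3,q4,q5,q6}.
Refine {q1,q3,q4,q5,q6} on symbol b: members go to different blocks, giving {q1,q3,q5,q6} and {q4}.
Refine {q1,q3,q5,q6} on symbol b: members go to different blocks, giving {q1,q3,q6} and {q5}.
Split {q1,q3,q6} by δ(·,a) → {q1,q6} and {q3}.
Refine {q1,q6} on symbol b: members go to different blocks, giving {q1} and {q6}.
No further refinement is possible. Final partition (6 blocks): {q2} | {q1} | {q4} | {q5} | {q3} | {q6}.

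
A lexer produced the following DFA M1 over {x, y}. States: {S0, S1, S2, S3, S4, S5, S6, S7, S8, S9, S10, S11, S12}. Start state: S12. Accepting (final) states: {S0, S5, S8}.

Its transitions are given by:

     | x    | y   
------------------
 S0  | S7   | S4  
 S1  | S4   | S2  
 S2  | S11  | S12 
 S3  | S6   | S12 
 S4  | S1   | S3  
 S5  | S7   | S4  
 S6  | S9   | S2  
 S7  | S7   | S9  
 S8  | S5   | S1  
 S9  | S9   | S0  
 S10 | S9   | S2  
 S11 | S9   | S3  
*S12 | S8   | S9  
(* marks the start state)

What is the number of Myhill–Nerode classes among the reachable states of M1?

Reachable states from the start: {S0,S1,S2,S3,S4,S5,S6,S7,S8,S9,S11,S12}. Unreachable: {S10} — drop them.
P0 = {S0,S5,S8} | {S1,S2,S3,S4,S6,S7,S9,S11,S12}.
Split {S0,S5,S8} by δ(·,x) → {S0,S5} and {S8}.
Split {S1,S2,S3,S4,S6,S7,S9,S11,S12} by δ(·,x) → {S1,S2,S3,S4,S6,S7,S9,S11} and {S12}.
Refine {S1,S2,S3,S4,S6,S7,S9,S11} on symbol y: members go to different blocks, giving {S1,S4,S6,S7,S11} and {S2,S3} and {S9}.
Refine {S1,S4,S6,S7,S11} on symbol x: members go to different blocks, giving {S1,S4,S7} and {S6,S11}.
Refine {S1,S4,S7} on symbol y: members go to different blocks, giving {S1,S4} and {S7}.
Stable partition: {S0,S5} | {S1,S4} | {S8} | {S12} | {S2,S3} | {S9} | {S6,S11} | {S7} — 8 equivalence classes.

8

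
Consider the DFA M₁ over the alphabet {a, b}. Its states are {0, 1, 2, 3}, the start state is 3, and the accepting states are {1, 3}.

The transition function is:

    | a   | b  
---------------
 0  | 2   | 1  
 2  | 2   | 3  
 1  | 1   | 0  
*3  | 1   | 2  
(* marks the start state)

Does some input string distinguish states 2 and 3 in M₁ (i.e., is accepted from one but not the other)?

Yes

Every state is reachable, so we keep all 4.
P0 = {1,3} | {0,2}.
Stable partition: {1,3} | {0,2} — 2 equivalence classes.
2 and 3 end up in different blocks, so they are distinguishable. For instance, the string 'ε' is accepted from only 3.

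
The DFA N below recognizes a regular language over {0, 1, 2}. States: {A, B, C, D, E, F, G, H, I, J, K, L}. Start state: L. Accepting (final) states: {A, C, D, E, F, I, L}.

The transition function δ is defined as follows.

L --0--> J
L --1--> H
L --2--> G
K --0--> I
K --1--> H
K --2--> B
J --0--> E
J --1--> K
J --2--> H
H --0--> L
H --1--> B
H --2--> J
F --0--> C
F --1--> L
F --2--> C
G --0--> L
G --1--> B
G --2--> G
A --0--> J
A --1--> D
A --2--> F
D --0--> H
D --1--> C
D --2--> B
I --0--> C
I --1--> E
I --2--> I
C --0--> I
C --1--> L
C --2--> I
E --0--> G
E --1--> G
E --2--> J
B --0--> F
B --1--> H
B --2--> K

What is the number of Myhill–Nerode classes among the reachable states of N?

Reachable states from the start: {B,C,E,F,G,H,I,J,K,L}. Unreachable: {A,D} — drop them.
Initial partition by acceptance: {C,E,F,I,L} | {B,G,H,J,K}.
Split {C,E,F,I,L} by δ(·,0) → {C,F,I} and {E,L}.
Refine {B,G,H,J,K} on symbol 0: members go to different blocks, giving {G,H,J} and {B,K}.
Stable partition: {C,F,I} | {G,H,J} | {E,L} | {B,K} — 4 equivalence classes.

4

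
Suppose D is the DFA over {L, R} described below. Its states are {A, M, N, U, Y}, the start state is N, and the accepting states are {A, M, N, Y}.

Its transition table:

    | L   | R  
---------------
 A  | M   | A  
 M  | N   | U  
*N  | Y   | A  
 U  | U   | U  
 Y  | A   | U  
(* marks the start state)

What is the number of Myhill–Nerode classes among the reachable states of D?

All states are reachable from the start state.
Initial partition by acceptance: {A,M,N,Y} | {U}.
On input R, block {A,M,N,Y} splits into {M,Y} and {A,N}.
Stable partition: {M,Y} | {U} | {A,N} — 3 equivalence classes.

3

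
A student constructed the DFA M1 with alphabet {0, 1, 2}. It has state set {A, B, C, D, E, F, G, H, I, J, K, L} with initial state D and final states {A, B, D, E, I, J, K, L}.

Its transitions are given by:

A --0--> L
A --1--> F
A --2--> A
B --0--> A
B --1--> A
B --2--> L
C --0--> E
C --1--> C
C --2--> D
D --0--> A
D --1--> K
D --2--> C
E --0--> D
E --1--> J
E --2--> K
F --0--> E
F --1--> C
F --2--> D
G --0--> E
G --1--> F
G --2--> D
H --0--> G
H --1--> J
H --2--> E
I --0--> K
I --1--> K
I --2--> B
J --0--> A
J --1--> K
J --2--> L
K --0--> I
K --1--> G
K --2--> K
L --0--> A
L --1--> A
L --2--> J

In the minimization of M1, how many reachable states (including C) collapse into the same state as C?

3

Reachable states from the start: {A,B,C,D,E,F,G,I,J,K,L}. Unreachable: {H} — drop them.
P0 = {A,B,D,E,I,J,K,L} | {C,F,G}.
Split {A,B,D,E,I,J,K,L} by δ(·,1) → {B,D,E,I,J,L} and {A,K}.
Split {B,D,E,I,J,L} by δ(·,0) → {B,D,I,J,L} and {E}.
Split {B,D,I,J,L} by δ(·,2) → {B,I,J,L} and {D}.
The partition is now stable with 5 blocks: {B,I,J,L} | {C,F,G} | {A,K} | {E} | {D}.
State C belongs to the block {C,F,G}, which has 3 states.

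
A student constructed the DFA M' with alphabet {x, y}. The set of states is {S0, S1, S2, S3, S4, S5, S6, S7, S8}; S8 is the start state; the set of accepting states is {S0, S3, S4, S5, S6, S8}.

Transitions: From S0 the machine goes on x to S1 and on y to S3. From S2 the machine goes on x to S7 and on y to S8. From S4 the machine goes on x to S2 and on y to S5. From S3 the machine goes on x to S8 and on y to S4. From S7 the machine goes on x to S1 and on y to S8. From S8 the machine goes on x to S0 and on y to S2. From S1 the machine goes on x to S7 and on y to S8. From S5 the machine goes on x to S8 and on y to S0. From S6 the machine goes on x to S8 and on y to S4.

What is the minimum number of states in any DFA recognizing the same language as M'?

First remove the unreachable states {S6}; 8 states remain.
P0 = {S0,S3,S4,S5,S8} | {S1,S2,S7}.
On input x, block {S0,S3,S4,S5,S8} splits into {S3,S5,S8} and {S0,S4}.
On input x, block {S3,S5,S8} splits into {S3,S5} and {S8}.
Stable partition: {S3,S5} | {S1,S2,S7} | {S0,S4} | {S8} — 4 equivalence classes.

4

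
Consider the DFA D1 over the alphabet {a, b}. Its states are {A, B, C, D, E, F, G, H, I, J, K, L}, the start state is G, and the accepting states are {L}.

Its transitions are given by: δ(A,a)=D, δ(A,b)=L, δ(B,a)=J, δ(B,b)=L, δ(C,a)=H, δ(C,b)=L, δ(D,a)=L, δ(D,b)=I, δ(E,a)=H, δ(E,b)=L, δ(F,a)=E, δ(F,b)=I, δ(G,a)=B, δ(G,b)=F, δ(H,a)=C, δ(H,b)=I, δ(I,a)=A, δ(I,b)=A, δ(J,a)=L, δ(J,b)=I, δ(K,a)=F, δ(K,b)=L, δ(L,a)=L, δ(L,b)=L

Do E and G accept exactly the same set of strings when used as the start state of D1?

Reachable states from the start: {A,B,C,D,E,F,G,H,I,J,L}. Unreachable: {K} — drop them.
Initial partition by acceptance: {L} | {A,B,C,D,E,F,G,H,I,J}.
On input a, block {A,B,C,D,E,F,G,H,I,J} splits into {A,B,C,E,F,G,H,I} and {D,J}.
Refine {A,B,C,E,F,G,H,I} on symbol a: members go to different blocks, giving {C,E,F,G,H,I} and {A,B}.
Split {C,E,F,G,H,I} by δ(·,a) → {C,E,F,H} and {G,I}.
Split {C,E,F,H} by δ(·,b) → {C,E} and {F,H}.
Split {G,I} by δ(·,b) → {G} and {I}.
The partition is now stable with 7 blocks: {L} | {C,E} | {D,J} | {A,B} | {G} | {F,H} | {I}.
E and G end up in different blocks, so they are distinguishable. For instance, the string 'b' is accepted from only E.

No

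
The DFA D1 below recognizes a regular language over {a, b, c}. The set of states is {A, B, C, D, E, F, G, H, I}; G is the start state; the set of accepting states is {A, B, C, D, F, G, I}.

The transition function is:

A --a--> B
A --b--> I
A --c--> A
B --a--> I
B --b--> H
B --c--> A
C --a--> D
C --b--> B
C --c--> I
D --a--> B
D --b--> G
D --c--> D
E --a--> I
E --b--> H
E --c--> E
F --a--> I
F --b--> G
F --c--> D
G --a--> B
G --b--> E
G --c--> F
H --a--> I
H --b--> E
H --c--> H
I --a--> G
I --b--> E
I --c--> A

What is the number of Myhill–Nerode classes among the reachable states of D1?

3

Reachable states from the start: {A,B,D,E,F,G,H,I}. Unreachable: {C} — drop them.
Initial partition by acceptance: {A,B,D,F,G,I} | {E,H}.
Refine {A,B,D,F,G,I} on symbol b: members go to different blocks, giving {A,D,F} and {B,G,I}.
Stable partition: {A,D,F} | {E,H} | {B,G,I} — 3 equivalence classes.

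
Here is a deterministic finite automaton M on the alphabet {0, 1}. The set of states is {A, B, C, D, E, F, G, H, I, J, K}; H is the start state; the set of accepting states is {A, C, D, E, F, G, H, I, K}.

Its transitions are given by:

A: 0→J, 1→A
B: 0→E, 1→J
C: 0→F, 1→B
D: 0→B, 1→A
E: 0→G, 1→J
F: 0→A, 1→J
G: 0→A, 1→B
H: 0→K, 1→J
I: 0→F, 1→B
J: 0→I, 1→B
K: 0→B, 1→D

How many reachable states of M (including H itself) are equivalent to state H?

Reachable states from the start: {A,B,D,E,F,G,H,I,J,K}. Unreachable: {C} — drop them.
Initial partition by acceptance: {A,D,E,F,G,H,I,K} | {B,J}.
On input 0, block {A,D,E,F,G,H,I,K} splits into {E,F,G,H,I} and {A,D,K}.
Refine {E,F,G,H,I} on symbol 0: members go to different blocks, giving {F,G,H} and {E,I}.
The partition is now stable with 4 blocks: {F,G,H} | {B,J} | {A,D,K} | {E,I}.
State H belongs to the block {F,G,H}, which has 3 states.

3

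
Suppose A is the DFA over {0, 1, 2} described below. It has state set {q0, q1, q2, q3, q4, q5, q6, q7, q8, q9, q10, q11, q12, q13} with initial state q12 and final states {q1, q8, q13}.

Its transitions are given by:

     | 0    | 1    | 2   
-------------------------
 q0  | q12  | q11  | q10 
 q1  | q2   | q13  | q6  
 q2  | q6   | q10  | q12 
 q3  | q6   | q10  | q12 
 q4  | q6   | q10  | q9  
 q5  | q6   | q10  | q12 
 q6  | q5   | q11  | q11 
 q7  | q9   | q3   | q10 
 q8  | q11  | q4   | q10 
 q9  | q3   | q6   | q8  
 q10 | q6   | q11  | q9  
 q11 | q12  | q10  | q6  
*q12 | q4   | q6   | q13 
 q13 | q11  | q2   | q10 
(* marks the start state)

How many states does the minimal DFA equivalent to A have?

States {q0,q1,q7} cannot be reached from the start state, so discard them.
Start with accepting vs non-accepting: {q8,q13} | {q2,q3,q4,q5,q6,q9,q10,q11,q12}.
Split {q2,q3,q4,q5,q6,q9,q10,q11,q12} by δ(·,2) → {q2,q3,q4,q5,q6,q10,q11} and {q9,q12}.
On input 0, block {q2,q3,q4,q5,q6,q10,q11} splits into {q2,q3,q4,q5,q6,q10} and {q11}.
Refine {q2,q3,q4,q5,q6,q10} on symbol 1: members go to different blocks, giving {q2,q3,q4,q5} and {q6,q10}.
On input 0, block {q6,q10} splits into {q6} and {q10}.
Stable partition: {q8,q13} | {q2,q3,q4,q5} | {q9,q12} | {q11} | {q6} | {q10} — 6 equivalence classes.

6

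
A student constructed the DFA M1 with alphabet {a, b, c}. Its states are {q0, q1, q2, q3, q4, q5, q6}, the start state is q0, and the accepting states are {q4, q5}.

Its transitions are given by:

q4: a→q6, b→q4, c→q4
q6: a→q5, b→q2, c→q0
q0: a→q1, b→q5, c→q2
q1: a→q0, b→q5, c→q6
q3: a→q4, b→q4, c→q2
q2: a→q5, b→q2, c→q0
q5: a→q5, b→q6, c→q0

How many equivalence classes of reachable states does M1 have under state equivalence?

3

Reachable states from the start: {q0,q1,q2,q5,q6}. Unreachable: {q3,q4} — drop them.
P0 = {q5} | {q0,q1,q2,q6}.
Split {q0,q1,q2,q6} by δ(·,a) → {q0,q1} and {q2,q6}.
No further refinement is possible. Final partition (3 blocks): {q5} | {q0,q1} | {q2,q6}.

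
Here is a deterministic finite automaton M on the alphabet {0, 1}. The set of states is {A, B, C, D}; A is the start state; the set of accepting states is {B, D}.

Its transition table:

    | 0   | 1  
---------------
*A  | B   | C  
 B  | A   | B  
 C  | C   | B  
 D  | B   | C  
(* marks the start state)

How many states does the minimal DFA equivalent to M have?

3

States {D} cannot be reached from the start state, so discard them.
Initial partition by acceptance: {B} | {A,C}.
Refine {A,C} on symbol 0: members go to different blocks, giving {A} and {C}.
The partition is now stable with 3 blocks: {B} | {A} | {C}.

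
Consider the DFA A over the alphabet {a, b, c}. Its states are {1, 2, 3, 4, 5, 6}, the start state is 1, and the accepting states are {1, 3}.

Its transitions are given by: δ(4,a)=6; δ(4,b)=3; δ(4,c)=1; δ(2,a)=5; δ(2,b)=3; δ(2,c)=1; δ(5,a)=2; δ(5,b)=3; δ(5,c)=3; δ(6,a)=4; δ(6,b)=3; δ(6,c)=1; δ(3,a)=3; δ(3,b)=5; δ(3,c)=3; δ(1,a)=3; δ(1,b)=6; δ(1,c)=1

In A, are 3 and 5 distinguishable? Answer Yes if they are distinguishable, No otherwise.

All states are reachable from the start state.
Start with accepting vs non-accepting: {1,3} | {2,4,5,6}.
Stable partition: {1,3} | {2,4,5,6} — 2 equivalence classes.
3 and 5 end up in different blocks, so they are distinguishable. For instance, the string 'ε' is accepted from only 3.

Yes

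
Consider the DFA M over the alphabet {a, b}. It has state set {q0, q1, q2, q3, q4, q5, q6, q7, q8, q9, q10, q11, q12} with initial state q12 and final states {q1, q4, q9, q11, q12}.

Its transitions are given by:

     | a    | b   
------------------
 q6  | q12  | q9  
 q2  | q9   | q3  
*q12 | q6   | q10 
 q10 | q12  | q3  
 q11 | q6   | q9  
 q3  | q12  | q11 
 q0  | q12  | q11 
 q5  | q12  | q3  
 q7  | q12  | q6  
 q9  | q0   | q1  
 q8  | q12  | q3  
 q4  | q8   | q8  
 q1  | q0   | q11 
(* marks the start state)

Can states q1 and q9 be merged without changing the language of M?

Yes

Reachable states from the start: {q0,q1,q3,q6,q9,q10,q11,q12}. Unreachable: {q2,q4,q5,q7,q8} — drop them.
Initial partition by acceptance: {q1,q9,q11,q12} | {q0,q3,q6,q10}.
On input b, block {q1,q9,q11,q12} splits into {q1,q9,q11} and {q12}.
On input b, block {q0,q3,q6,q10} splits into {q0,q3,q6} and {q10}.
The partition is now stable with 4 blocks: {q1,q9,q11} | {q0,q3,q6} | {q12} | {q10}.
q1 and q9 lie in the same block of the stable partition, so they are equivalent — no string distinguishes them.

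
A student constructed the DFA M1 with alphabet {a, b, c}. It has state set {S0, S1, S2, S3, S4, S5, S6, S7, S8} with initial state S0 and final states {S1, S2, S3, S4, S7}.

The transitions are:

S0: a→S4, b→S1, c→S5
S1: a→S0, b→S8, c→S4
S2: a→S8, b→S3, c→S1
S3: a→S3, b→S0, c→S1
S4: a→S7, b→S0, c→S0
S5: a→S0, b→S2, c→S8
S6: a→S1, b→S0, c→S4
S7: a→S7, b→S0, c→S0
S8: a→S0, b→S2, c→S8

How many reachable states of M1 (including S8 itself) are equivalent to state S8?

States {S6} cannot be reached from the start state, so discard them.
Start with accepting vs non-accepting: {S1,S2,S3,S4,S7} | {S0,S5,S8}.
On input a, block {S1,S2,S3,S4,S7} splits into {S3,S4,S7} and {S1,S2}.
Refine {S3,S4,S7} on symbol c: members go to different blocks, giving {S4,S7} and {S3}.
Split {S0,S5,S8} by δ(·,a) → {S5,S8} and {S0}.
Split {S1,S2} by δ(·,a) → {S1} and {S2}.
Stable partition: {S4,S7} | {S5,S8} | {S1} | {S3} | {S0} | {S2} — 6 equivalence classes.
The equivalence class containing S8 is {S5,S8}, of size 2.

2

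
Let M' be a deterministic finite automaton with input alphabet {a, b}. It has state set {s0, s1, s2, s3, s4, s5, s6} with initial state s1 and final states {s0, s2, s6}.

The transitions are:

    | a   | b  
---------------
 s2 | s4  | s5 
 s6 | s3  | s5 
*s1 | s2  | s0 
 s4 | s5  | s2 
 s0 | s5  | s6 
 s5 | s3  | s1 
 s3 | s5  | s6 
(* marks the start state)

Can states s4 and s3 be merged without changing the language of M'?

P0 = {s0,s2,s6} | {s1,s3,s4,s5}.
Refine {s0,s2,s6} on symbol b: members go to different blocks, giving {s2,s6} and {s0}.
On input a, block {s1,s3,s4,s5} splits into {s3,s4,s5} and {s1}.
Refine {s3,s4,s5} on symbol b: members go to different blocks, giving {s3,s4} and {s5}.
The partition is now stable with 5 blocks: {s2,s6} | {s3,s4} | {s0} | {s1} | {s5}.
s4 and s3 lie in the same block of the stable partition, so they are equivalent — no string distinguishes them.

Yes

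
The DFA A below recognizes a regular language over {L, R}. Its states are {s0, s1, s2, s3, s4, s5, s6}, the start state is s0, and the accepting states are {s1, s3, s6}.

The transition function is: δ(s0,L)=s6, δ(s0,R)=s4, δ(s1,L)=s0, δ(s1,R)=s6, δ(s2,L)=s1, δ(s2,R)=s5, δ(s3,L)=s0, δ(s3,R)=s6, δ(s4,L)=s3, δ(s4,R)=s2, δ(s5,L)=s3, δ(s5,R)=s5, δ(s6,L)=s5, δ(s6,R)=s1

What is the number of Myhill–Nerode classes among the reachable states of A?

Start with accepting vs non-accepting: {s1,s3,s6} | {s0,s2,s4,s5}.
The partition is now stable with 2 blocks: {s1,s3,s6} | {s0,s2,s4,s5}.

2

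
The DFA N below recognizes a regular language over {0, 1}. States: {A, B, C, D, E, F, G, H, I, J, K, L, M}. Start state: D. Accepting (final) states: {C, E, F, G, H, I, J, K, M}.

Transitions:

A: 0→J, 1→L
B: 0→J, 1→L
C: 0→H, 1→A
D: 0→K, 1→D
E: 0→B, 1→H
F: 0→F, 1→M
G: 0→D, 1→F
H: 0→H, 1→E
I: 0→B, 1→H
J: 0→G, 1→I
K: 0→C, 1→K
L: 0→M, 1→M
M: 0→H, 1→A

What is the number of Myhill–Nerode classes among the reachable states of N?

10

Initial partition by acceptance: {C,E,F,G,H,I,J,K,M} | {A,B,D,L}.
Refine {C,E,F,G,H,I,J,K,M} on symbol 0: members go to different blocks, giving {C,F,H,J,K,M} and {E,G,I}.
Split {C,F,H,J,K,M} by δ(·,0) → {C,F,H,K,M} and {J}.
On input 1, block {C,F,H,K,M} splits into {C,M} and {F,K} and {H}.
Split {A,B,D,L} by δ(·,0) → {A,B} and {D} and {L}.
Refine {E,G,I} on symbol 0: members go to different blocks, giving {E,I} and {G}.
Refine {F,K} on symbol 0: members go to different blocks, giving {F} and {K}.
Stable partition: {C,M} | {A,B} | {E,I} | {J} | {F} | {H} | {D} | {L} | {G} | {K} — 10 equivalence classes.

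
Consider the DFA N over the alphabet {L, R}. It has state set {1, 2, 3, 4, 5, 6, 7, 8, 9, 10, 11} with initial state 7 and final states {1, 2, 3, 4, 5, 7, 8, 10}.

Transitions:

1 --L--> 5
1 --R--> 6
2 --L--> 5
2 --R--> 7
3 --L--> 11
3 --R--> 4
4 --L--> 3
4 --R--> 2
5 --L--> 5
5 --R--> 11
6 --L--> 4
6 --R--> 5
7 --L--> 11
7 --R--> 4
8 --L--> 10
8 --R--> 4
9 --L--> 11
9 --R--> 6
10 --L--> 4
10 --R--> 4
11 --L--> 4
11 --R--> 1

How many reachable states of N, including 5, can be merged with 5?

2

First remove the unreachable states {8,9,10}; 8 states remain.
P0 = {1,2,3,4,5,7} | {6,11}.
On input L, block {1,2,3,4,5,7} splits into {1,2,4,5} and {3,7}.
Split {1,2,4,5} by δ(·,L) → {1,2,5} and {4}.
Refine {1,2,5} on symbol R: members go to different blocks, giving {1,5} and {2}.
Stable partition: {1,5} | {6,11} | {3,7} | {4} | {2} — 5 equivalence classes.
The equivalence class containing 5 is {1,5}, of size 2.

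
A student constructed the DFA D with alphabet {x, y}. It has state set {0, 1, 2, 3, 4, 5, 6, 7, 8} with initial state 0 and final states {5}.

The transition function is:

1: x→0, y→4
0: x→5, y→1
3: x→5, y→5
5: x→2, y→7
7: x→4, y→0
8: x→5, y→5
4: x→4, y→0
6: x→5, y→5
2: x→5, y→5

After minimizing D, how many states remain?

Reachable states from the start: {0,1,2,4,5,7}. Unreachable: {3,6,8} — drop them.
P0 = {5} | {0,1,2,4,7}.
Refine {0,1,2,4,7} on symbol x: members go to different blocks, giving {1,4,7} and {0,2}.
Split {1,4,7} by δ(·,x) → {4,7} and {1}.
On input y, block {0,2} splits into {0} and {2}.
Stable partition: {5} | {4,7} | {0} | {1} | {2} — 5 equivalence classes.

5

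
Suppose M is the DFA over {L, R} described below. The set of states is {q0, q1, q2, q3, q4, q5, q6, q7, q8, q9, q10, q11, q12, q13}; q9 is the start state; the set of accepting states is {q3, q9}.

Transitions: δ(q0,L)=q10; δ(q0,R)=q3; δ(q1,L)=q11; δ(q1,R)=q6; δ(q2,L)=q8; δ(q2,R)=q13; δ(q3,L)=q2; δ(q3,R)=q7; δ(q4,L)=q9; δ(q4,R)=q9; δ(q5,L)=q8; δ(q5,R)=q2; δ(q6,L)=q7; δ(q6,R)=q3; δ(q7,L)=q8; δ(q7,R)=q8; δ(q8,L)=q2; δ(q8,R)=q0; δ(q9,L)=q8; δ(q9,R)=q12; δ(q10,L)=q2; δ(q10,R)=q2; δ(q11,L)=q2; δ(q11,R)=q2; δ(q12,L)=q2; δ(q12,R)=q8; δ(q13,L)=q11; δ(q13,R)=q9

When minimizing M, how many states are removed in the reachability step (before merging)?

No path from q9 leads to q1, q4, q5, q6; the other 10 states are all reachable.

4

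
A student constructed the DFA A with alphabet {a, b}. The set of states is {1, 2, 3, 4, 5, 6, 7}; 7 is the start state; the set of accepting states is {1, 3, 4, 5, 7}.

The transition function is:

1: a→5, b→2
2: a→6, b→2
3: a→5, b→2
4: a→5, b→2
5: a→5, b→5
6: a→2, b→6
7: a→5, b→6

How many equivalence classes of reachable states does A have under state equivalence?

States {1,3,4} cannot be reached from the start state, so discard them.
Start with accepting vs non-accepting: {5,7} | {2,6}.
On input b, block {5,7} splits into {5} and {7}.
The partition is now stable with 3 blocks: {5} | {2,6} | {7}.

3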